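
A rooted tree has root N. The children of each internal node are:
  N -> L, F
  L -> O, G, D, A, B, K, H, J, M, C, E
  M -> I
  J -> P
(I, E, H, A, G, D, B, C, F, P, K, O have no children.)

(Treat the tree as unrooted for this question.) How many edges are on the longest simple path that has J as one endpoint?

The node farthest from J is I (F also at distance 3), via J–L–M–I — 3 edges.

3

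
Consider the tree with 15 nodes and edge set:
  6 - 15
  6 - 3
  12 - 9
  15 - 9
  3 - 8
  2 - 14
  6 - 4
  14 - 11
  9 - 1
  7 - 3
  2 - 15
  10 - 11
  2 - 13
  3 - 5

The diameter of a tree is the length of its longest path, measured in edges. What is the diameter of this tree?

7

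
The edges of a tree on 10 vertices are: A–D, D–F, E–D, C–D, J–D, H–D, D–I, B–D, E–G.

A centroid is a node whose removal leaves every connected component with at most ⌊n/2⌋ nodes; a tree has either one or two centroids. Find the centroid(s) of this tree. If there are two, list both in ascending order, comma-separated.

D

If D is removed the pieces have sizes 2, 1, 1, 1, 1, 1, 1, 1, all ≤ ⌊10/2⌋ = 5.
No neighbour of D does as well, so D is the unique centroid.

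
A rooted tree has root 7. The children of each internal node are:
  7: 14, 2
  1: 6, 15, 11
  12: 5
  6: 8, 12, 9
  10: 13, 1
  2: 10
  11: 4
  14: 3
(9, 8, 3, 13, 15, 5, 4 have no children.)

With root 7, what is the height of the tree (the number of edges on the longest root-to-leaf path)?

A deepest node is 5, reached by 7 → 2 → 10 → 1 → 6 → 12 → 5.
That path has 6 edges, so the height is 6.

6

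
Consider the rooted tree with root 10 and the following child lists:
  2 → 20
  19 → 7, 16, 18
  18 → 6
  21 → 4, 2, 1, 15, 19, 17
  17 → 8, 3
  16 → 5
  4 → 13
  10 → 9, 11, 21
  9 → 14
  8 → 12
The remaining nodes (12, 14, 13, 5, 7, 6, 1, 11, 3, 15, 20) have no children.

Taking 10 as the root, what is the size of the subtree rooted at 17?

4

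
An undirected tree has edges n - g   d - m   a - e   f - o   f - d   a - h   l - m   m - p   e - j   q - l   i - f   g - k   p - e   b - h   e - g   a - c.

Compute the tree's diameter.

8

A longest path is b–h–a–e–p–m–d–f–i, with 8 edges.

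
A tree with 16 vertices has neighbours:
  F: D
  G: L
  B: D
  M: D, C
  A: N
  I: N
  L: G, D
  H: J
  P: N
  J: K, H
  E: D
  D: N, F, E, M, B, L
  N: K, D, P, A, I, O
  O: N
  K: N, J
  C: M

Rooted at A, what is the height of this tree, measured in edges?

4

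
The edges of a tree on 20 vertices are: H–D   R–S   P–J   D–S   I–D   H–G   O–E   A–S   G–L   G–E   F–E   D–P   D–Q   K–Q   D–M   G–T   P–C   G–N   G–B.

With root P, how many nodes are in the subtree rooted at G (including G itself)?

The subtree rooted at G contains: G, N, L, E, T, B, F, O — 8 nodes.

8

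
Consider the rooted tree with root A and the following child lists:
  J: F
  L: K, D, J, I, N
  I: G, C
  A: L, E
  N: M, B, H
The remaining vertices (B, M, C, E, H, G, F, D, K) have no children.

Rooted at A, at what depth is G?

3

Climbing from G to the root: G–I–L–A. That's 3 steps.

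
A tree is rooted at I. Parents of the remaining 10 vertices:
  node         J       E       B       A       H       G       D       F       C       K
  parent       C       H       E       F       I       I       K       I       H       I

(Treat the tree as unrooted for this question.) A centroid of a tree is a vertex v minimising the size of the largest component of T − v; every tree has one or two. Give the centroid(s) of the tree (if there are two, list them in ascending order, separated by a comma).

I

If I is removed the pieces have sizes 5, 2, 2, 1, all ≤ ⌊11/2⌋ = 5.
No neighbour of I does as well, so I is the unique centroid.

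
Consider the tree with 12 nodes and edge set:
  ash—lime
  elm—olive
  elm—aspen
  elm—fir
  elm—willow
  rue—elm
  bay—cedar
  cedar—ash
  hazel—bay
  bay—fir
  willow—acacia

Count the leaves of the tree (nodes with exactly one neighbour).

6

Exactly 6 nodes have a single neighbour: acacia, aspen, hazel, lime, olive, rue.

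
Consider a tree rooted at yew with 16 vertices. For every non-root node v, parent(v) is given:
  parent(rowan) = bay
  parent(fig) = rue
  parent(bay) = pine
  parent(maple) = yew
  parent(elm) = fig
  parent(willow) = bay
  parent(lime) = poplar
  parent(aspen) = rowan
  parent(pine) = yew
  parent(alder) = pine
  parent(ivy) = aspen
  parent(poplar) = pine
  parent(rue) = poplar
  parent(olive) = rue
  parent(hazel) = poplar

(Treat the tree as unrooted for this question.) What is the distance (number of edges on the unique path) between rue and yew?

3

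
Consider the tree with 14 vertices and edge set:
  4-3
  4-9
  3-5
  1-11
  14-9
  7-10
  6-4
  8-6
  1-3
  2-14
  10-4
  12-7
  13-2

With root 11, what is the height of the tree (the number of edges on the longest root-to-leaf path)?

The longest root-to-leaf path is 11 → 1 → 3 → 4 → 9 → 14 → 2 → 13 (7 edges).

7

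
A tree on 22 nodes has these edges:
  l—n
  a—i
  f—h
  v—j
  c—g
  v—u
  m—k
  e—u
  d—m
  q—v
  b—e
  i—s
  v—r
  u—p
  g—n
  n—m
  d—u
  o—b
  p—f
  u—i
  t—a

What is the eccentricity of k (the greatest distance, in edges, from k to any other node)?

6

A farthest node from k is h (t, o also at distance 6).
The path k-m-d-u-p-f-h has 6 edges.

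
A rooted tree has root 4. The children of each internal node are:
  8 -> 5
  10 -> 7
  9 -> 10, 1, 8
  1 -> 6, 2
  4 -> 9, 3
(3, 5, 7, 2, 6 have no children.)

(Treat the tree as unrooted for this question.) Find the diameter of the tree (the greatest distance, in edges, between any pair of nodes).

4

Starting from 5, a farthest node is 2 at distance 4.
One longest path: 5 – 8 – 9 – 1 – 2.
So the diameter is 4.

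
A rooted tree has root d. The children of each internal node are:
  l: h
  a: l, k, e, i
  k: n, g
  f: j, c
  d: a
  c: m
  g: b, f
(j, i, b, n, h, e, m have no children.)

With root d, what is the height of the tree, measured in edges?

6

A deepest node is m, reached by d → a → k → g → f → c → m.
That path has 6 edges, so the height is 6.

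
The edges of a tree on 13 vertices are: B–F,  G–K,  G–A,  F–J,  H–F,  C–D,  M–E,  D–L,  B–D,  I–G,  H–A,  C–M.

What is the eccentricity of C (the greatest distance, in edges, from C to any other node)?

Distances from C peak at 7, attained at I (K also at distance 7).
C-D-B-F-H-A-G-I

7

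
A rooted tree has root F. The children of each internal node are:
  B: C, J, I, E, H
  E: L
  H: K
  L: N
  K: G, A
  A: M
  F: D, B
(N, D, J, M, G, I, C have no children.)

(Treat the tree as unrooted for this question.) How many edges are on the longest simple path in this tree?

7

BFS from M reaches N last, at distance 7; BFS from N confirms no node is farther.
Path: M–A–K–H–B–E–L–N.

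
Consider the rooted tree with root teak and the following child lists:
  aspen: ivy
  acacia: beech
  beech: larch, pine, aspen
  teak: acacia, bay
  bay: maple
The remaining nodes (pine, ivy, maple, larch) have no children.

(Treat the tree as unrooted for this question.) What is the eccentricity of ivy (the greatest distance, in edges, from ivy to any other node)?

The node farthest from ivy is maple, via ivy–aspen–beech–acacia–teak–bay–maple — 6 edges.

6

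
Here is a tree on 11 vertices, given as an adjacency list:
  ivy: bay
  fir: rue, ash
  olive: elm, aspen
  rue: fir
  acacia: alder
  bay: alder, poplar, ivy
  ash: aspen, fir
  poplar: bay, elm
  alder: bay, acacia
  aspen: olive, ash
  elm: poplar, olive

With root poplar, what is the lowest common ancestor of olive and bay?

olive's ancestor chain is olive, elm, poplar and bay's is bay, poplar; they first meet at poplar.

poplar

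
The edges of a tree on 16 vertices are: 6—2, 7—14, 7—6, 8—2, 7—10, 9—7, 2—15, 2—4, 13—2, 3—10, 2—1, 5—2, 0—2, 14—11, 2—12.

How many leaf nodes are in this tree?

11

Degree-1 nodes: 0, 1, 3, 4, 5, 8, 9, 11, 12, 13, 15 — 11 of them.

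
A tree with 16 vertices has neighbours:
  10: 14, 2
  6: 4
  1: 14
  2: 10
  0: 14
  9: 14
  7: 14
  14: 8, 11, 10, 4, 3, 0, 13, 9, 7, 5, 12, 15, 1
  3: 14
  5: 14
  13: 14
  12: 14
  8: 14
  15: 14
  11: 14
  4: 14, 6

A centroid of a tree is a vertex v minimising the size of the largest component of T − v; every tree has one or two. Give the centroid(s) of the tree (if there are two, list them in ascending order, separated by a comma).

14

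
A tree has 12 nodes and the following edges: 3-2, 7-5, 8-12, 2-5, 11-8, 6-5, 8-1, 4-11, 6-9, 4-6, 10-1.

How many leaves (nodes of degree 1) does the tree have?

5

The leaves are 3, 7, 9, 10, 12.
That is 5 leaves.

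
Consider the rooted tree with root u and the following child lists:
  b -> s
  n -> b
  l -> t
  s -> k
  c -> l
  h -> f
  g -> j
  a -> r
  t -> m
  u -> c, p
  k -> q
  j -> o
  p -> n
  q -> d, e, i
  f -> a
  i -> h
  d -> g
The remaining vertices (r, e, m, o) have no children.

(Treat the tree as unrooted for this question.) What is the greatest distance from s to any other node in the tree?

Distances from s peak at 8, attained at m.
s-b-n-p-u-c-l-t-m

8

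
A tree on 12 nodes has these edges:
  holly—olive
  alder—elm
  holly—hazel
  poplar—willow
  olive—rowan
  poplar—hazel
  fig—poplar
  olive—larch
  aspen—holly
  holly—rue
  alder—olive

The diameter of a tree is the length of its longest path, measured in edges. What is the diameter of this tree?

Starting from willow, a farthest node is elm at distance 6.
One longest path: willow-poplar-hazel-holly-olive-alder-elm.
So the diameter is 6.

6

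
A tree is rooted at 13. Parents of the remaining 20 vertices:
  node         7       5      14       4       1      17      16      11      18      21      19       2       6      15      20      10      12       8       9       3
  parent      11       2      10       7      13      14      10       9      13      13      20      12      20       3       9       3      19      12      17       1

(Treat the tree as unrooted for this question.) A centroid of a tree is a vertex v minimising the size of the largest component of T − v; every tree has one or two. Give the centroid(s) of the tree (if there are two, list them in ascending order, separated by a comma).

If 9 is removed the pieces have sizes 10, 7, 3, all ≤ ⌊21/2⌋ = 10.
No neighbour of 9 does as well, so 9 is the unique centroid.

9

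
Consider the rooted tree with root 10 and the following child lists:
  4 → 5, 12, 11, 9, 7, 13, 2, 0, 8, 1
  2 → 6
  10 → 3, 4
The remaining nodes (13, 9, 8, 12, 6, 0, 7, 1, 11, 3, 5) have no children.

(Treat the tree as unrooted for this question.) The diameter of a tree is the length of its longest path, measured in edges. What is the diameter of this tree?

Starting from 3, a farthest node is 6 at distance 4.
One longest path: 3-10-4-2-6.
So the diameter is 4.

4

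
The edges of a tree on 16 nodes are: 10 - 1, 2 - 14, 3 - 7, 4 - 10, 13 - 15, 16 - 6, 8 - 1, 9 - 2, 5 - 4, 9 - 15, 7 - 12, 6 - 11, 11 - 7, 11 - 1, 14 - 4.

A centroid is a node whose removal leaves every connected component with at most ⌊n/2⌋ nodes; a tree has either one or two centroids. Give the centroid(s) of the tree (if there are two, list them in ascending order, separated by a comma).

Delete 10: the remaining components have sizes 8, 7. Max 8 ≤ 8, so 10 is a centroid.
Its neighbour 1 also leaves a largest component of size 8, so both are centroids.

1, 10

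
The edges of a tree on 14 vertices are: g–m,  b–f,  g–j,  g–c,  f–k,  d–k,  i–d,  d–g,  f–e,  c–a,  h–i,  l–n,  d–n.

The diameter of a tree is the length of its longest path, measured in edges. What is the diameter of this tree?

6

A longest path is a–c–g–d–k–f–e, with 6 edges.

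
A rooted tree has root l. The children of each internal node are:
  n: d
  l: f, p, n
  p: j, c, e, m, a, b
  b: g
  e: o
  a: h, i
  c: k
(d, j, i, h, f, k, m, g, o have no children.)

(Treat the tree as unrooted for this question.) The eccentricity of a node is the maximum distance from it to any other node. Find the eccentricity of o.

A farthest node from o is d.
The path o-e-p-l-n-d has 5 edges.

5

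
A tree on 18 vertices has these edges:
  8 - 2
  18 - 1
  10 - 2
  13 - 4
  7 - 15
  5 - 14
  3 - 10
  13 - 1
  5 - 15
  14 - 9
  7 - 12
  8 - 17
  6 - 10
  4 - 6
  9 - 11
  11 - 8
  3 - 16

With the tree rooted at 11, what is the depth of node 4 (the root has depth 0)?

5

11–8–2–10–6–4 — 5 edges.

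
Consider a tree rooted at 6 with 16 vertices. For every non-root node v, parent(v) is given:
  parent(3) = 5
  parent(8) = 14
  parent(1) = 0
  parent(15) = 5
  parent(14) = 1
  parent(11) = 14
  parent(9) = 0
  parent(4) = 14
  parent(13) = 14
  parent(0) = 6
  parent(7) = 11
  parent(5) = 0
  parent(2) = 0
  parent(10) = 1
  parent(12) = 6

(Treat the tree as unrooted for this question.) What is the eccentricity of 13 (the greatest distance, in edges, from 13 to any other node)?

The node farthest from 13 is 3 (15, 12 also at distance 5), via 13 – 14 – 1 – 0 – 5 – 3 — 5 edges.

5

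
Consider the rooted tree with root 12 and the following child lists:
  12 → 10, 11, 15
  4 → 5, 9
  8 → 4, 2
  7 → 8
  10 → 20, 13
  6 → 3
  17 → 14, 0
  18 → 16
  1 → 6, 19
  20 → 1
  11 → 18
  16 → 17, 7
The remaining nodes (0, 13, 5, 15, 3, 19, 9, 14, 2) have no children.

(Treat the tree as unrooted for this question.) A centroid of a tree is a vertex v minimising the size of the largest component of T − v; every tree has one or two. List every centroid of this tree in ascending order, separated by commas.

18

If 18 is removed the pieces have sizes 10, 10, all ≤ ⌊21/2⌋ = 10.
No neighbour of 18 does as well, so 18 is the unique centroid.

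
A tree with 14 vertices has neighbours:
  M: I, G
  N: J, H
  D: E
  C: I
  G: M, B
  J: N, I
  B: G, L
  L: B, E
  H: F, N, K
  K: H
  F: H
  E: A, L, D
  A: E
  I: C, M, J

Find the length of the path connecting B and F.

7

Walking from B: B – G – M – I – J – N – H – F. Length 7.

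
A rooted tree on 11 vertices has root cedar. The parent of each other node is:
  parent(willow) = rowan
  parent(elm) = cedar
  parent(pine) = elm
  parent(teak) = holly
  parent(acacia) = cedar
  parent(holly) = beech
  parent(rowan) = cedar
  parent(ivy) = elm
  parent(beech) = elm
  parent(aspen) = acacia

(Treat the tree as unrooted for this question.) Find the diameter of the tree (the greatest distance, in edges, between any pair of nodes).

6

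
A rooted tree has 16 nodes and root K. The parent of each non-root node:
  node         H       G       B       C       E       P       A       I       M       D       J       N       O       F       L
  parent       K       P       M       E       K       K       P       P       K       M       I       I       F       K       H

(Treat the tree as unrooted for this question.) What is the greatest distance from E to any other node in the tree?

Distances from E peak at 4, attained at N (J also at distance 4).
E–K–P–I–N

4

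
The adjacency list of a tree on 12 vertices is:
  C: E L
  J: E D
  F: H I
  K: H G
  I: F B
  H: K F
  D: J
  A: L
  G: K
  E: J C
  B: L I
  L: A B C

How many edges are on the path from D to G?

D - J - E - C - L - B - I - F - H - K - G: 10 edges.

10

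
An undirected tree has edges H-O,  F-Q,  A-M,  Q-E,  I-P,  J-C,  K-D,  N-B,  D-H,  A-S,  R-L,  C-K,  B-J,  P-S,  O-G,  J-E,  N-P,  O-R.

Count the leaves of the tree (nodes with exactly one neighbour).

5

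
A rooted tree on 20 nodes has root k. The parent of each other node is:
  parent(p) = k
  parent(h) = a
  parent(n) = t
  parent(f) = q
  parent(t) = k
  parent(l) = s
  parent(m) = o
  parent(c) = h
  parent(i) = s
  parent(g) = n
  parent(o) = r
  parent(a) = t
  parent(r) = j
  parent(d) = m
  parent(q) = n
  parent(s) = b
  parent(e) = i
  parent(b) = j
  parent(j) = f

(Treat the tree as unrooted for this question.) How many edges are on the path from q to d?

6

Walking from q: q–f–j–r–o–m–d. Length 6.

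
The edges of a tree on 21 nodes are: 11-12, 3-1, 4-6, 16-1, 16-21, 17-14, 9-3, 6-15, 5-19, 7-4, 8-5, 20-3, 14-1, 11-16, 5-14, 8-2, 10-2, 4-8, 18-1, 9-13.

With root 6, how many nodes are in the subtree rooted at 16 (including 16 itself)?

Descendants of 16 (including itself): 16, 11, 21, 12. That's 4.

4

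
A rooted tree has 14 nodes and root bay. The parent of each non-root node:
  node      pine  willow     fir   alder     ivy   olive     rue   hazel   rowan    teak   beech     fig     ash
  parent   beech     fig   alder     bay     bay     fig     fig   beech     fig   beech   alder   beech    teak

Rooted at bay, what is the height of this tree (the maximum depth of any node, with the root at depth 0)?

willow sits deepest: bay–alder–beech–fig–willow — 4 edges from the root.

4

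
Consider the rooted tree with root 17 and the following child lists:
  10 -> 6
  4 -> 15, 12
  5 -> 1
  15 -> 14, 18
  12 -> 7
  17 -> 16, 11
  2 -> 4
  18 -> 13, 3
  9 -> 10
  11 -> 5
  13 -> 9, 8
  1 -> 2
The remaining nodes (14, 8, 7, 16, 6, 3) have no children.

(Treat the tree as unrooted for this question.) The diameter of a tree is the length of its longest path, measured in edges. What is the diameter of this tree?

12

Starting from 16, a farthest node is 6 at distance 12.
One longest path: 16–17–11–5–1–2–4–15–18–13–9–10–6.
So the diameter is 12.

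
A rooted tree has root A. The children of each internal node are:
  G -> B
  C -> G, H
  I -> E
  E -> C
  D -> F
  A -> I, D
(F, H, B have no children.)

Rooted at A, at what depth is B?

Climbing from B to the root: B – G – C – E – I – A. That's 5 steps.

5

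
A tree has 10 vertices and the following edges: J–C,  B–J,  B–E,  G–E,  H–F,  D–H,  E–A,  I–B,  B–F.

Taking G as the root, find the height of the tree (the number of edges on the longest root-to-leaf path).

The longest root-to-leaf path is G → E → B → F → H → D (5 edges).

5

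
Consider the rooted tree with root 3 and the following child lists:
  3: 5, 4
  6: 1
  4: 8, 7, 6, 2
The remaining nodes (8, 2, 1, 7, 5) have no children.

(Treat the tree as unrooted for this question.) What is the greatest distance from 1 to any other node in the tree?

4

A farthest node from 1 is 5.
The path 1 – 6 – 4 – 3 – 5 has 4 edges.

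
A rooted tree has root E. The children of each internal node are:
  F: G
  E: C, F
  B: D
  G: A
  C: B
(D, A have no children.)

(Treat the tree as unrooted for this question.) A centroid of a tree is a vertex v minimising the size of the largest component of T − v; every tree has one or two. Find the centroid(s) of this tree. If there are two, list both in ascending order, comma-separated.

E

Delete E: the remaining components have sizes 3, 3. Max 3 ≤ 3, so E is a centroid.
No neighbour of E does as well, so E is the unique centroid.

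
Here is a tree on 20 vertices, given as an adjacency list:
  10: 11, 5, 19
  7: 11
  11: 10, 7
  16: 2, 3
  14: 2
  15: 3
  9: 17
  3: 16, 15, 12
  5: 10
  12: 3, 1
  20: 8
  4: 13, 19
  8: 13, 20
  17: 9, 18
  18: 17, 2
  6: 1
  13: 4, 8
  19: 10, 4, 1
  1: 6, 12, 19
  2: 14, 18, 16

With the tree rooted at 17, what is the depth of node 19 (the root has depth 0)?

7

Climbing from 19 to the root: 19 → 1 → 12 → 3 → 16 → 2 → 18 → 17. That's 7 steps.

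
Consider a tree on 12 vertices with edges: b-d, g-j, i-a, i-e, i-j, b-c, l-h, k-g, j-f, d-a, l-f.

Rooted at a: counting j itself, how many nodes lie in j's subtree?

The subtree rooted at j contains: j, f, g, l, k, h — 6 nodes.

6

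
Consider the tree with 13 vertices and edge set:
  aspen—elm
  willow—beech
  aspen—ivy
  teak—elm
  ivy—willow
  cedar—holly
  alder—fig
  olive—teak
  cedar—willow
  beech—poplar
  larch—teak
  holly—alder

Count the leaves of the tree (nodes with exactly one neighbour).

4

Exactly 4 nodes have a single neighbour: fig, larch, olive, poplar.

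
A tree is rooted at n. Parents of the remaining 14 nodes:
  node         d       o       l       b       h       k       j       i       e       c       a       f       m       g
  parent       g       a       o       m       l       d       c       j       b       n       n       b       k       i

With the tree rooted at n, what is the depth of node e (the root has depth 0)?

n–c–j–i–g–d–k–m–b–e — 9 edges.

9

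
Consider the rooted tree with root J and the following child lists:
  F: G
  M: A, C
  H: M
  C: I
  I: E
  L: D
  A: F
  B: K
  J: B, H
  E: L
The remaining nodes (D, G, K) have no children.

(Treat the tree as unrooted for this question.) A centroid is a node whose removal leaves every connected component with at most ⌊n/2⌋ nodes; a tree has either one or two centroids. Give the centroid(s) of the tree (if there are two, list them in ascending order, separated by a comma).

M

Delete M: the remaining components have sizes 5, 4, 3. Max 5 ≤ 6, so M is a centroid.
No neighbour of M does as well, so M is the unique centroid.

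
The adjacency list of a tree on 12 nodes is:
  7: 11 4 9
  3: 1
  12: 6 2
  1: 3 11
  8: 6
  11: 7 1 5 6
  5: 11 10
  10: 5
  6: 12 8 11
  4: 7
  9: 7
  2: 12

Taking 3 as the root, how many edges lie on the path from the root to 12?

Climbing from 12 to the root: 12 → 6 → 11 → 1 → 3. That's 4 steps.

4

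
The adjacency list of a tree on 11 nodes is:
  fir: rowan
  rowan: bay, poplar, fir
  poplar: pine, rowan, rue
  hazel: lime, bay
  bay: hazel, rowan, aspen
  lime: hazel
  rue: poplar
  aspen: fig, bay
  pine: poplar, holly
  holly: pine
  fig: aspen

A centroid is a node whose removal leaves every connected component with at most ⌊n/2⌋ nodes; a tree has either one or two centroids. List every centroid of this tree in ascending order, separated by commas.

Delete rowan: the remaining components have sizes 5, 4, 1. Max 5 ≤ 5, so rowan is a centroid.
Every other node leaves some component of size > 5, so the centroid is unique.

rowan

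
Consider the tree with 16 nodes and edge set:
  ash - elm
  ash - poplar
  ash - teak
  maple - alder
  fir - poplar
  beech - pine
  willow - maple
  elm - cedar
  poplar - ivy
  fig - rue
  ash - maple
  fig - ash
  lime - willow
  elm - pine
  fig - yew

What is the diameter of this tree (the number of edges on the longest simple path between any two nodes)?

6

Starting from beech, a farthest node is lime at distance 6.
One longest path: beech – pine – elm – ash – maple – willow – lime.
So the diameter is 6.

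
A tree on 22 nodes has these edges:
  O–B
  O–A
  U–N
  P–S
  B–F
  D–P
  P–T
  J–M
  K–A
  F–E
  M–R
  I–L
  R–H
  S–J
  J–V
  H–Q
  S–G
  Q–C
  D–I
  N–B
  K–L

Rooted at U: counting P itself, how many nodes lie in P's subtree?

11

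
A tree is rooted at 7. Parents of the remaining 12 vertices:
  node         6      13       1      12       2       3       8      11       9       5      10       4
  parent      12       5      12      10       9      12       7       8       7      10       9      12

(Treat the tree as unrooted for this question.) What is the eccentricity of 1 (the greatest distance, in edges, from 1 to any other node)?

A farthest node from 1 is 11.
The path 1-12-10-9-7-8-11 has 6 edges.

6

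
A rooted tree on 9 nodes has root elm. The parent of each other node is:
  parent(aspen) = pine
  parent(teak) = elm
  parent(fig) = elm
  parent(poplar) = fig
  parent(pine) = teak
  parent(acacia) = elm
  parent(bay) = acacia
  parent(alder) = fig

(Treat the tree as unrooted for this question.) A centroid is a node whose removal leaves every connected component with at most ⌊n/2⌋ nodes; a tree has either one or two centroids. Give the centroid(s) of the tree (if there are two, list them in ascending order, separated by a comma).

elm

If elm is removed the pieces have sizes 3, 3, 2, all ≤ ⌊9/2⌋ = 4.
Every other node leaves some component of size > 4, so the centroid is unique.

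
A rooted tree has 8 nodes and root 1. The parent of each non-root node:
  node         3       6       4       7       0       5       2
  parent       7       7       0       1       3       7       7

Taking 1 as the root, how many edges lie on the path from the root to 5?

1–7–5 — 2 edges.

2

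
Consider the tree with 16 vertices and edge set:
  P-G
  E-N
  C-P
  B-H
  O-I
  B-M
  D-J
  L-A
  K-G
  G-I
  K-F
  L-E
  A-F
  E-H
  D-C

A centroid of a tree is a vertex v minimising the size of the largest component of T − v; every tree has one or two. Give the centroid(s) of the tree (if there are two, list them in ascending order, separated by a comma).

F, K

Removing K splits the tree into components of sizes 8, 7; the largest is 8 ≤ ⌊16/2⌋ = 8.
Its neighbour F also leaves a largest component of size 8, so both are centroids.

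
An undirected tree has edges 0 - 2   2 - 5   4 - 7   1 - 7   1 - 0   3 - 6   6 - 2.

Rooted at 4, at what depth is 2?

4

Climbing from 2 to the root: 2 → 0 → 1 → 7 → 4. That's 4 steps.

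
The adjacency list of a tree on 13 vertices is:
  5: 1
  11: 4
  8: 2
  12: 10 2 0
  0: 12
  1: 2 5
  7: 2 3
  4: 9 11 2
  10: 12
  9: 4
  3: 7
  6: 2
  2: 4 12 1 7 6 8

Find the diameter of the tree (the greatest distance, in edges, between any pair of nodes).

4

A longest path is 5 – 1 – 2 – 7 – 3, with 4 edges.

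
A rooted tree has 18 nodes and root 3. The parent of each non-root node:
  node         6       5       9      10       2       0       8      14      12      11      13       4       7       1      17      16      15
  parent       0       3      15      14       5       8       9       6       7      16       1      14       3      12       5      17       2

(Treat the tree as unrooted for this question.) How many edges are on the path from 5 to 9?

3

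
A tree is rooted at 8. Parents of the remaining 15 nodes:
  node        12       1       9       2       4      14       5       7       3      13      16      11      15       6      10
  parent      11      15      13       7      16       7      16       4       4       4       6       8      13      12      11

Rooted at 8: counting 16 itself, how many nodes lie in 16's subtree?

11

The subtree rooted at 16 contains: 16, 5, 4, 3, 13, 7, 15, 9, 14, 2, 1 — 11 nodes.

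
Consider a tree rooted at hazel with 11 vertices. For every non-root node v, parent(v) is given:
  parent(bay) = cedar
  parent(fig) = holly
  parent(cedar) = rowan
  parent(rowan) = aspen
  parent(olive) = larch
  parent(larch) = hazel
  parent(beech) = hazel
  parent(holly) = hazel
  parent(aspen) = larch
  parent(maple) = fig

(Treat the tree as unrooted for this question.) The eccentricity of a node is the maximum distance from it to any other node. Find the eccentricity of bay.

8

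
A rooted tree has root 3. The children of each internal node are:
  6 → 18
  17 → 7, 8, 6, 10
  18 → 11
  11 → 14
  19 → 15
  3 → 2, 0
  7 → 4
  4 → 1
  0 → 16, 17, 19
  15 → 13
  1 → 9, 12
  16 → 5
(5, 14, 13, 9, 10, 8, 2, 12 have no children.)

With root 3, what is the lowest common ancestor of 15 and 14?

15's ancestor chain is 15, 19, 0, 3 and 14's is 14, 11, 18, 6, 17, 0, 3; they first meet at 0.

0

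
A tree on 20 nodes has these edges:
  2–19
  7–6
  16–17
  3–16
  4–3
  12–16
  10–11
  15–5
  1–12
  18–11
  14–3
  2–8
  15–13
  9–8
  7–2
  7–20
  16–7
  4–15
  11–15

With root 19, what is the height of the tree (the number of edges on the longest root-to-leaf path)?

18 sits deepest: 19 → 2 → 7 → 16 → 3 → 4 → 15 → 11 → 18 — 8 edges from the root.

8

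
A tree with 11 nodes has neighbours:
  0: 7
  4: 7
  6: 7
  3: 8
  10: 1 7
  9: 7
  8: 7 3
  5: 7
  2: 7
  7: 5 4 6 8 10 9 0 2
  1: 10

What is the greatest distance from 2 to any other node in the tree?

Distances from 2 peak at 3, attained at 1 (3 also at distance 3).
2-7-10-1

3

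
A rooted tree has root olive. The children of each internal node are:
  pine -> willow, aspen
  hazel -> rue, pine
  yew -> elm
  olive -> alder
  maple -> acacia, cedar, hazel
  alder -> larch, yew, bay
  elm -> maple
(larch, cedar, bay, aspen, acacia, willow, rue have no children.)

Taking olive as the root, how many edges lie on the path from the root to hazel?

Path from olive to hazel: olive–alder–yew–elm–maple–hazel, which has 5 edges.

5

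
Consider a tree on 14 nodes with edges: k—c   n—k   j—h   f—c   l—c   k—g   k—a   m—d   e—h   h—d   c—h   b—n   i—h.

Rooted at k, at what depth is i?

3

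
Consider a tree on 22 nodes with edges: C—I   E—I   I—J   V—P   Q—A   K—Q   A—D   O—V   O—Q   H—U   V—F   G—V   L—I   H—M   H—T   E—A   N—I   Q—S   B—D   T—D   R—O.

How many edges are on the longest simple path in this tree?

8

BFS from M reaches P last, at distance 8; BFS from P confirms no node is farther.
Path: M – H – T – D – A – Q – O – V – P.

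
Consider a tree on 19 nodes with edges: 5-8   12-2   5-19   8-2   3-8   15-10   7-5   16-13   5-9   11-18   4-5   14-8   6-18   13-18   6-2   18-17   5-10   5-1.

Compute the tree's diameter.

8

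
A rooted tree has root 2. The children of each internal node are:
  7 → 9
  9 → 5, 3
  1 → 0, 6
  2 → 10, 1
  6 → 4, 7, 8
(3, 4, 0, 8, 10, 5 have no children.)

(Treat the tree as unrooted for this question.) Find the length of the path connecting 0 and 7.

0–1–6–7: 3 edges.

3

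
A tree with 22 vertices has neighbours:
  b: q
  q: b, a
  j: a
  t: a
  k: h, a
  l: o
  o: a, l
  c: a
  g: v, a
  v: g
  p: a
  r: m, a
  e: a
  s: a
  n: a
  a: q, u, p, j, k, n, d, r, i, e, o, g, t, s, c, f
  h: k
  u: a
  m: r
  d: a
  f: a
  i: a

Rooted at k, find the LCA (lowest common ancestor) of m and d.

a

Path m→root: m r a k; path d→root: d a k.
First common node: a.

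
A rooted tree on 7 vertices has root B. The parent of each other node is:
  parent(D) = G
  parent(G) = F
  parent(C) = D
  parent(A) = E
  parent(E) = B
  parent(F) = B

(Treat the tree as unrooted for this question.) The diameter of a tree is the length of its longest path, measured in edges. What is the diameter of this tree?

Starting from C, a farthest node is A at distance 6.
One longest path: C–D–G–F–B–E–A.
So the diameter is 6.

6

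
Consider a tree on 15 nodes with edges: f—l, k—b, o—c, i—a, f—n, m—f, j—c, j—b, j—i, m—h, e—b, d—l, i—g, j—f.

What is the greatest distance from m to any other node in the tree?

4

A farthest node from m is g (o, e, k, a also at distance 4).
The path m – f – j – i – g has 4 edges.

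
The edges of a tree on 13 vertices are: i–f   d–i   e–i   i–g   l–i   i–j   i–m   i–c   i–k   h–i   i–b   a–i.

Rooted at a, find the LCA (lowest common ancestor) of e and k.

i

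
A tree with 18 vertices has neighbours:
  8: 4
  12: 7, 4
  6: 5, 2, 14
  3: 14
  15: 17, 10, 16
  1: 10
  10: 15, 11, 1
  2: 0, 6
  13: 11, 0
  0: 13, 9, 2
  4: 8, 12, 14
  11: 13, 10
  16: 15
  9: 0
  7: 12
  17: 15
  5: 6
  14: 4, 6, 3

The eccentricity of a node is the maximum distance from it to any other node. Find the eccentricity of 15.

10

The node farthest from 15 is 7, via 15 – 10 – 11 – 13 – 0 – 2 – 6 – 14 – 4 – 12 – 7 — 10 edges.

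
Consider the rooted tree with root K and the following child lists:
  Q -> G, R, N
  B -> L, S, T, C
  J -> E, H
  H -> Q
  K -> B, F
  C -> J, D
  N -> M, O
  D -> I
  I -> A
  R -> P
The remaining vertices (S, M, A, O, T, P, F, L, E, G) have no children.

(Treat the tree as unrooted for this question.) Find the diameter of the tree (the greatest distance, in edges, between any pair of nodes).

BFS from F reaches P last, at distance 8; BFS from P confirms no node is farther.
Path: F - K - B - C - J - H - Q - R - P.

8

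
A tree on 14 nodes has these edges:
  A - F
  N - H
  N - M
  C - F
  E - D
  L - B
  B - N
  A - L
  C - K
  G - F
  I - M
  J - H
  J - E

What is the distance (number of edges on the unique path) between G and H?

The path is G–F–A–L–B–N–H, which has 6 edges.

6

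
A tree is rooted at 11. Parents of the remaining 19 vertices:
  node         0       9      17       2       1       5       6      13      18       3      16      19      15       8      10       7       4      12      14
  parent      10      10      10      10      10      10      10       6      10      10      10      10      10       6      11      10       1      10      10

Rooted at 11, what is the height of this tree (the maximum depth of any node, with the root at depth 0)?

4 sits deepest: 11 → 10 → 1 → 4 — 3 edges from the root.

3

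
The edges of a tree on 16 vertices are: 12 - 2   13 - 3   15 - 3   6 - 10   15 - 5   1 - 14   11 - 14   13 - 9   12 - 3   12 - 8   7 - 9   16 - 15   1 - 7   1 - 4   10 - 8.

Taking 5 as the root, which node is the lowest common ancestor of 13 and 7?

13

Ancestors of 13 (toward the root): 13, 3, 15, 5.
Ancestors of 7: 7, 9, 13, 3, 15, 5.
The deepest node appearing in both lists is 13.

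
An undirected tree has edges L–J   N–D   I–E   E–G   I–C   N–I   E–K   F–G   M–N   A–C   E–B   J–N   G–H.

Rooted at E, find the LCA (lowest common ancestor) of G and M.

Ancestors of G (toward the root): G, E.
Ancestors of M: M, N, I, E.
The deepest node appearing in both lists is E.

E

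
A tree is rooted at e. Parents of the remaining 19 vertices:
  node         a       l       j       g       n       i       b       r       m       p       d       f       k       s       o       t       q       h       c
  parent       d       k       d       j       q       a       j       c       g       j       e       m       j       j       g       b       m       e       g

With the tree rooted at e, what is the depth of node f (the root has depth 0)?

5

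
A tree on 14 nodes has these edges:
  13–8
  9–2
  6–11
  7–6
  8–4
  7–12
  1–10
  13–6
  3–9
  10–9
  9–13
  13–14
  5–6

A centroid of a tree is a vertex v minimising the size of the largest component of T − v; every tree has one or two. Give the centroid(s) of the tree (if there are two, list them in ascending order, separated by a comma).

13

Delete 13: the remaining components have sizes 5, 5, 2, 1. Max 5 ≤ 7, so 13 is a centroid.
Every other node leaves some component of size > 7, so the centroid is unique.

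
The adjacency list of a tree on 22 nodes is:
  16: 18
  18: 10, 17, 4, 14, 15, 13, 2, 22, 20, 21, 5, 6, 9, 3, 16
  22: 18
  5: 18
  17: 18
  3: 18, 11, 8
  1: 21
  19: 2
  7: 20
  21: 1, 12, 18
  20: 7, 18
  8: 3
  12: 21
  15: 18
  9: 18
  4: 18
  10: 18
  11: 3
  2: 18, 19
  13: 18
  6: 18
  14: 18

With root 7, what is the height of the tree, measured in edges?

4

The longest root-to-leaf path is 7–20–18–3–11 (4 edges).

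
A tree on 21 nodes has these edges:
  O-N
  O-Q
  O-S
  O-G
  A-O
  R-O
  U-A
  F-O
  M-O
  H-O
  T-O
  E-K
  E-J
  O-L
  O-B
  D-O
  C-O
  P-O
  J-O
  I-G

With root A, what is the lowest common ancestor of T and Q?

O

Ancestors of T (toward the root): T, O, A.
Ancestors of Q: Q, O, A.
The deepest node appearing in both lists is O.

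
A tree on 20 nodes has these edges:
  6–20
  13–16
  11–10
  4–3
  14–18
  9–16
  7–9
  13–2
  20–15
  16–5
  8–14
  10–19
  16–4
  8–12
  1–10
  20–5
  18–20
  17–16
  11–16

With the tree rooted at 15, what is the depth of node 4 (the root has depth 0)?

4

15 – 20 – 5 – 16 – 4 — 4 edges.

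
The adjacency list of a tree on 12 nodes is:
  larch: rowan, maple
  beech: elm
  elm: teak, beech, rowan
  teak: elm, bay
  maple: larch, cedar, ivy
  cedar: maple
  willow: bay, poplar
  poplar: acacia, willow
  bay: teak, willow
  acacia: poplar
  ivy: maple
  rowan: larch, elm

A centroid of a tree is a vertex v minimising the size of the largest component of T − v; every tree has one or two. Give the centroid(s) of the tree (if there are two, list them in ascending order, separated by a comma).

elm

Delete elm: the remaining components have sizes 5, 5, 1. Max 5 ≤ 6, so elm is a centroid.
Every other node leaves some component of size > 6, so the centroid is unique.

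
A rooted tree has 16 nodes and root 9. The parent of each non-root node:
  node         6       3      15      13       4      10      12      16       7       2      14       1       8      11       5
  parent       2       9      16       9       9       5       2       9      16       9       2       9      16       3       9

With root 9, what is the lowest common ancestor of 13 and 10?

9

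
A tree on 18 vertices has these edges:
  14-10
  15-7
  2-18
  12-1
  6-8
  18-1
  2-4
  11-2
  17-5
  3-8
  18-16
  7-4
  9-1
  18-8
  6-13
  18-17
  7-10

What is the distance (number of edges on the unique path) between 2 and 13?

The path is 2 - 18 - 8 - 6 - 13, which has 4 edges.

4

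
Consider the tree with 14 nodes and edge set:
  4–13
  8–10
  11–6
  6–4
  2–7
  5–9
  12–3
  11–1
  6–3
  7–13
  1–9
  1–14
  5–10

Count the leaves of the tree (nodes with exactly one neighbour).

The leaves are 2, 8, 12, 14.
That is 4 leaves.

4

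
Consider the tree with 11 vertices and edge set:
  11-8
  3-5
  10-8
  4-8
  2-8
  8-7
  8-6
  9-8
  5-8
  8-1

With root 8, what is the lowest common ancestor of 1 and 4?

8

1's ancestor chain is 1, 8 and 4's is 4, 8; they first meet at 8.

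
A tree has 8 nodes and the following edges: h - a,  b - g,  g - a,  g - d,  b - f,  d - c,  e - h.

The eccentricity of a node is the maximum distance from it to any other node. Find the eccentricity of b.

4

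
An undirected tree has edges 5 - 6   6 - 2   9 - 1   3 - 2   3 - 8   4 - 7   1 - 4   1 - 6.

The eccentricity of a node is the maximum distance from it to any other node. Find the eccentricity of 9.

Distances from 9 peak at 5, attained at 8.
9 – 1 – 6 – 2 – 3 – 8

5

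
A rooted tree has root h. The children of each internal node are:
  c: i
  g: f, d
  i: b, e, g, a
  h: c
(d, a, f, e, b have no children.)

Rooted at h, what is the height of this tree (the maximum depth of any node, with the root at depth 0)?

4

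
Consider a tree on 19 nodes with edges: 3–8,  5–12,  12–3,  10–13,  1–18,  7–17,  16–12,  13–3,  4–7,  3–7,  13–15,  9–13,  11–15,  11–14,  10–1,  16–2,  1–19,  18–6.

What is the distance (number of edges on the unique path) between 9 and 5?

Walking from 9: 9 – 13 – 3 – 12 – 5. Length 4.

4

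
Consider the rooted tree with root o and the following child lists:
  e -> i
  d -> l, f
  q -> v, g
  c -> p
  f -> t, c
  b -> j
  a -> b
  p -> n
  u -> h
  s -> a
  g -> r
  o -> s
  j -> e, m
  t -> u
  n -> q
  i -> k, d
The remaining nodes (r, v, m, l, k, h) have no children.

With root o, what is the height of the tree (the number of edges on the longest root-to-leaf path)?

14

A deepest node is r, reached by o → s → a → b → j → e → i → d → f → c → p → n → q → g → r.
That path has 14 edges, so the height is 14.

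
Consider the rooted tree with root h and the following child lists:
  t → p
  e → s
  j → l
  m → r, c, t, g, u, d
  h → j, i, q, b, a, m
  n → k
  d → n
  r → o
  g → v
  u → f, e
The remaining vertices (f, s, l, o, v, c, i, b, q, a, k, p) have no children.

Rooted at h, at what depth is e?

3

h–m–u–e — 3 edges.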